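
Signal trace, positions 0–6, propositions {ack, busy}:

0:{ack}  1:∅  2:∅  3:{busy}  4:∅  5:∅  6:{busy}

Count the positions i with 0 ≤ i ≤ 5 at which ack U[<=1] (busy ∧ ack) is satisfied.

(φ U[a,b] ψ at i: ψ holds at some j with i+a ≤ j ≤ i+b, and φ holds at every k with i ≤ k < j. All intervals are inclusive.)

Evaluate at each i in [0,5]:
  i=0: ✗ (no rhs in [0,1])
  i=1: ✗ (no rhs in [1,2])
  i=2: ✗ (no rhs in [2,3])
  i=3: ✗ (no rhs in [3,4])
  i=4: ✗ (no rhs in [4,5])
  i=5: ✗ (no rhs in [5,6])
Positions where it holds: {} → 0.

0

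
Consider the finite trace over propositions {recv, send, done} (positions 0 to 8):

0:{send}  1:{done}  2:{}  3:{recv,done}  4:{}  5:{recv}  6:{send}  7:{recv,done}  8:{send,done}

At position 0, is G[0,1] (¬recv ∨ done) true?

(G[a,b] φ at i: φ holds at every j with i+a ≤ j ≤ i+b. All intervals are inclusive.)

Check (¬recv ∨ done) at every j in [0,1]:
  j=0: true
  j=1: true
All positions satisfy it → formula holds.

True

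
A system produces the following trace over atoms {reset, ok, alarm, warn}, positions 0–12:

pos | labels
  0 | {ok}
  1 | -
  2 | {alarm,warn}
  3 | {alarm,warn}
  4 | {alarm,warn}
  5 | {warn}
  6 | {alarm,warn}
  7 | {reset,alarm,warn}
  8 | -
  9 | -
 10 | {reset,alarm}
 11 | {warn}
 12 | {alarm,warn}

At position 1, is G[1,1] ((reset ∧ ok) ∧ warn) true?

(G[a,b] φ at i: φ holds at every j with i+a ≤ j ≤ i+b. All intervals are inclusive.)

No

Check ((reset ∧ ok) ∧ warn) at every j in [2,2]:
  j=2: false
Fails at j=2 → formula fails.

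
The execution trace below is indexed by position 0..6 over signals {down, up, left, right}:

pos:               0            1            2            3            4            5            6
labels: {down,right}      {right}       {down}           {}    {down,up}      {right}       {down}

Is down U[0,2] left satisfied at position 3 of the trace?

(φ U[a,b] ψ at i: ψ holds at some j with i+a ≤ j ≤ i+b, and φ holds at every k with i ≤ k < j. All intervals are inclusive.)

Does not hold

Need some j in [3,5] with left, and down at every k in [3,j-1].
  j=3: left false.
  j=4: left false.
  j=5: left false.
No j in the window works → until fails.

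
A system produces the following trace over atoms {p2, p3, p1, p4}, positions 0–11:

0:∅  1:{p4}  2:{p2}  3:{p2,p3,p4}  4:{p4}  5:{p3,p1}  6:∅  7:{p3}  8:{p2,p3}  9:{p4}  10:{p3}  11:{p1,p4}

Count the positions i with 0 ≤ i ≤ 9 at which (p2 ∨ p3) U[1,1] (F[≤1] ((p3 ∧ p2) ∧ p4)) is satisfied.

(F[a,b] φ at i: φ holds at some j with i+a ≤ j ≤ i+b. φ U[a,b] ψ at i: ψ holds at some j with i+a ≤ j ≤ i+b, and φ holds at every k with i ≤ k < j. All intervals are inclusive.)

Evaluate at each i in [0,9]:
  i=0: ✗ (no rhs in [1,1])
  i=1: ✗ (lhs fails at k=1 before rhs at j=2)
  i=2: ✓ (rhs at j=3; lhs holds on [2,2])
  i=3: ✗ (no rhs in [4,4])
  i=4: ✗ (no rhs in [5,5])
  i=5: ✗ (no rhs in [6,6])
  i=6: ✗ (no rhs in [7,7])
  i=7: ✗ (no rhs in [8,8])
  i=8: ✗ (no rhs in [9,9])
  i=9: ✗ (no rhs in [10,10])
Positions where it holds: {2} → 1.

1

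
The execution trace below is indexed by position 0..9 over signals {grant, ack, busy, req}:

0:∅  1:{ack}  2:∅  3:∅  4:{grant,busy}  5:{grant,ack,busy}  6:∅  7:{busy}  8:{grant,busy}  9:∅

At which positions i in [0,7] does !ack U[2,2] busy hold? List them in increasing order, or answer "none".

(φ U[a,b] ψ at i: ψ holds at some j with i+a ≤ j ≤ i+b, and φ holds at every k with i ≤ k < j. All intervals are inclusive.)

Evaluate at each i in [0,7]:
  i=0: ✗ (no rhs in [2,2])
  i=1: ✗ (no rhs in [3,3])
  i=2: ✓ (rhs at j=4; lhs holds on [2,3])
  i=3: ✓ (rhs at j=5; lhs holds on [3,4])
  i=4: ✗ (no rhs in [6,6])
  i=5: ✗ (lhs fails at k=5 before rhs at j=7)
  i=6: ✓ (rhs at j=8; lhs holds on [6,7])
  i=7: ✗ (no rhs in [9,9])

2, 3, 6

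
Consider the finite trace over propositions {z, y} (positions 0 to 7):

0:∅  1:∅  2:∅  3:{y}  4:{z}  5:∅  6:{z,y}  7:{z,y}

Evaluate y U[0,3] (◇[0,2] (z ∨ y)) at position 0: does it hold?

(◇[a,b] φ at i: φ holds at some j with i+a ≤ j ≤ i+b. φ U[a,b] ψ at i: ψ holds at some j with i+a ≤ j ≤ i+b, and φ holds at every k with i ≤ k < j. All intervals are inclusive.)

False

Need some j in [0,3] with ◇[0,2] (z ∨ y), and y at every k in [0,j-1].
  j=0: ◇[0,2] (z ∨ y) — fails (none in [0,2]).
  j=1: ◇[0,2] (z ∨ y) holds, but y fails at k=0 → not this j.
  j=2: ◇[0,2] (z ∨ y) holds, but y fails at k=0 → not this j.
  j=3: ◇[0,2] (z ∨ y) holds, but y fails at k=0 → not this j.
No j in the window works → until fails.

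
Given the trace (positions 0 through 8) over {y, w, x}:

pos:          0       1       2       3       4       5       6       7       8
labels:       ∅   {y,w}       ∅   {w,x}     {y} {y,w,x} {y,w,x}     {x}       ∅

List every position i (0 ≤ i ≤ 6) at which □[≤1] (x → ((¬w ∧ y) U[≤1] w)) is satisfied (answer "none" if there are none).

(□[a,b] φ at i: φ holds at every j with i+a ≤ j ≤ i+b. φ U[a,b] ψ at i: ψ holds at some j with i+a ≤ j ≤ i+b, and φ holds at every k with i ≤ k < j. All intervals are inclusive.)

0, 1, 2, 3, 4, 5

Evaluate at each i in [0,6]:
  i=0: ✓ (all of [0,1])
  i=1: ✓ (all of [1,2])
  i=2: ✓ (all of [2,3])
  i=3: ✓ (all of [3,4])
  i=4: ✓ (all of [4,5])
  i=5: ✓ (all of [5,6])
  i=6: ✗ (fails at j=7)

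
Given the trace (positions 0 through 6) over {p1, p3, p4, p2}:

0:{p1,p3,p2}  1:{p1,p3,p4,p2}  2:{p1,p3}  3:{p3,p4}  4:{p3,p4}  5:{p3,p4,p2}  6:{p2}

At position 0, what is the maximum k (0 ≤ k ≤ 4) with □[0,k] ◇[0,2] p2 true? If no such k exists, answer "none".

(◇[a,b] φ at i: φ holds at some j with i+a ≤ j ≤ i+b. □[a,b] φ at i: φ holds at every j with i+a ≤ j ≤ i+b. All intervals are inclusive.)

◇[0,2] p2 must hold from j=0 onward; find where it first fails.
  j=0: holds
  j=1: holds
  j=2: fails
Holds on [0,1], so largest k = 1.

1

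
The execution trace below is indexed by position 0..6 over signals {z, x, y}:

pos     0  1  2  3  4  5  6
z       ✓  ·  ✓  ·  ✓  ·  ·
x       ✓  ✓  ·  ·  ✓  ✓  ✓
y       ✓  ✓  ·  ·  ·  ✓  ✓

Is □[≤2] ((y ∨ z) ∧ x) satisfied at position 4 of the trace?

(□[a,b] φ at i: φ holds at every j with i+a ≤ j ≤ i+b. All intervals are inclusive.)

True

Check ((y ∨ z) ∧ x) at every j in [4,6]:
  j=4: true
  j=5: true
  j=6: true
All positions satisfy it → formula holds.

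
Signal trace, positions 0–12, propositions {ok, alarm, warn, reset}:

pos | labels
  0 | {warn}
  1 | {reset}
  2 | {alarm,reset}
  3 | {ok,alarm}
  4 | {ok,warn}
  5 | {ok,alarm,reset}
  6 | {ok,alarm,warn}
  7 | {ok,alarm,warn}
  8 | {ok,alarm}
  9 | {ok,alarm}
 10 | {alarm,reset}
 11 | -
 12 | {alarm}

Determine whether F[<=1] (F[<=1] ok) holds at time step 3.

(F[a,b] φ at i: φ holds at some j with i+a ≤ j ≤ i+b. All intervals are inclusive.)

Yes

Check F[<=1] ok at each j in [3,4]:
  j=3: holds (witness at 3)
  j=4: holds (witness at 4)
Found at j=3 → formula holds.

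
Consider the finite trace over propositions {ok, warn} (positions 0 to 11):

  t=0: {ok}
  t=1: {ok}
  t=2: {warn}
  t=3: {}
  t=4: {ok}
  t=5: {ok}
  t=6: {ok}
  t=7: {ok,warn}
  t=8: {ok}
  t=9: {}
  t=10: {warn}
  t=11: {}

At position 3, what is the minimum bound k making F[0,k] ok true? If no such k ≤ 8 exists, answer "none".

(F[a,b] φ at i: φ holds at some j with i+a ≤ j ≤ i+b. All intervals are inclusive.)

Scan j = 3,4,… for ok:
  j=3: fails
  j=4: holds
First hit at j=4, so smallest k = 4-3 = 1.

1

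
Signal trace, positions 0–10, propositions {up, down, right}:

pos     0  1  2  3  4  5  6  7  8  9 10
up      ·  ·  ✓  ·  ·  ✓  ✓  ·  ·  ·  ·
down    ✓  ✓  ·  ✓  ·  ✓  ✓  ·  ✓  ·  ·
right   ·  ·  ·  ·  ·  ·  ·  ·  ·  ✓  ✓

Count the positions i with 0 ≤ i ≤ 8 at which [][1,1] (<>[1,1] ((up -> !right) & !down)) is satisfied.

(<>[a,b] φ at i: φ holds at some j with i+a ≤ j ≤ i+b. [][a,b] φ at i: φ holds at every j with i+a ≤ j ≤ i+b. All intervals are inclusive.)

Evaluate at each i in [0,8]:
  i=0: ✓ (all of [1,1])
  i=1: ✗ (fails at j=2)
  i=2: ✓ (all of [3,3])
  i=3: ✗ (fails at j=4)
  i=4: ✗ (fails at j=5)
  i=5: ✓ (all of [6,6])
  i=6: ✗ (fails at j=7)
  i=7: ✓ (all of [8,8])
  i=8: ✓ (all of [9,9])
Positions where it holds: {0, 2, 5, 7, 8} → 5.

5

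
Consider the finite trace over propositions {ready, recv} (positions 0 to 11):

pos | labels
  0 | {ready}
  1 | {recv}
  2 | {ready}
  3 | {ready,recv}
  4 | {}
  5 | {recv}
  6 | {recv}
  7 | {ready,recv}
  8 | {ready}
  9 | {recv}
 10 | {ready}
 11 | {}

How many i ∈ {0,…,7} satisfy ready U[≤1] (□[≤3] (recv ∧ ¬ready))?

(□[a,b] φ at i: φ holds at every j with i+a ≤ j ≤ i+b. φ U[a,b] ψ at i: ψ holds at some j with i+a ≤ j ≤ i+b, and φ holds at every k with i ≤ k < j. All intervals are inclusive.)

Evaluate at each i in [0,7]:
  i=0: ✗ (no rhs in [0,1])
  i=1: ✗ (no rhs in [1,2])
  i=2: ✗ (no rhs in [2,3])
  i=3: ✗ (no rhs in [3,4])
  i=4: ✗ (no rhs in [4,5])
  i=5: ✗ (no rhs in [5,6])
  i=6: ✗ (no rhs in [6,7])
  i=7: ✗ (no rhs in [7,8])
Positions where it holds: {} → 0.

0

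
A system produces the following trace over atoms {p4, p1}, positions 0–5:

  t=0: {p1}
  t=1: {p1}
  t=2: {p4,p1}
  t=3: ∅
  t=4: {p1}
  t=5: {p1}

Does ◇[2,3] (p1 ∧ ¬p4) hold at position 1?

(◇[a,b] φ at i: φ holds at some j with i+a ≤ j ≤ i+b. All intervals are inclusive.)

Check (p1 ∧ ¬p4) at each j in [3,4]:
  j=3: false
  j=4: true
Found at j=4 → formula holds.

True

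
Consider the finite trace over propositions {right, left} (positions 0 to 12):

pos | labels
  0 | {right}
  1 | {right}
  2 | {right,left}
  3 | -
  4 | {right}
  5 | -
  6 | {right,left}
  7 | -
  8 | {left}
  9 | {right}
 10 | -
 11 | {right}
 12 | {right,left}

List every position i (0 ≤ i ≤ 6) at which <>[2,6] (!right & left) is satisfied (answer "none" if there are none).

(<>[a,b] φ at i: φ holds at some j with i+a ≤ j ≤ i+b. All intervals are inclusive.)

Evaluate at each i in [0,6]:
  i=0: ✗ (none in [2,6])
  i=1: ✗ (none in [3,7])
  i=2: ✓ (witness j=8)
  i=3: ✓ (witness j=8)
  i=4: ✓ (witness j=8)
  i=5: ✓ (witness j=8)
  i=6: ✓ (witness j=8)

2, 3, 4, 5, 6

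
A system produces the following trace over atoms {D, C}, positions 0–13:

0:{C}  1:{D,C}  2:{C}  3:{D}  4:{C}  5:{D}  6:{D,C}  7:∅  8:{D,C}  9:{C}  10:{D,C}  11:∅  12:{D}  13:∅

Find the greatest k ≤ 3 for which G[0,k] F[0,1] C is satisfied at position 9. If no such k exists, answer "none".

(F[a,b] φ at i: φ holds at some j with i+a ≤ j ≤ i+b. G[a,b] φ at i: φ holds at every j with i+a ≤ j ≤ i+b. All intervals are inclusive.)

F[0,1] C must hold from j=9 onward; find where it first fails.
  j=9: holds
  j=10: holds
  j=11: fails
Holds on [9,10], so largest k = 1.

1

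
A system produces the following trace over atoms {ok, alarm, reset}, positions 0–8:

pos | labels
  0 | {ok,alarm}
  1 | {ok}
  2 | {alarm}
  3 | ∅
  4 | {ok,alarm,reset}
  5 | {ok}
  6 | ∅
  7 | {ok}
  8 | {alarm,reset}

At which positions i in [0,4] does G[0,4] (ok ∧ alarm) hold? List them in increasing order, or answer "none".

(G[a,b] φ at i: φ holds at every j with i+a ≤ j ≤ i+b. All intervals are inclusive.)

Evaluate at each i in [0,4]:
  i=0: ✗ (fails at j=1)
  i=1: ✗ (fails at j=1)
  i=2: ✗ (fails at j=2)
  i=3: ✗ (fails at j=3)
  i=4: ✗ (fails at j=5)

none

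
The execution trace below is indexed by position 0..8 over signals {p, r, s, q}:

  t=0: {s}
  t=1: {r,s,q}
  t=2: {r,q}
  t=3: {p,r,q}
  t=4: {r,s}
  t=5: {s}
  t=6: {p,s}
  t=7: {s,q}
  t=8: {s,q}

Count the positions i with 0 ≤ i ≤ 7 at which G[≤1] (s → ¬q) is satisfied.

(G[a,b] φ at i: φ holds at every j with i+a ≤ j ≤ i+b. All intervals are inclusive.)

Evaluate at each i in [0,7]:
  i=0: ✗ (fails at j=1)
  i=1: ✗ (fails at j=1)
  i=2: ✓ (all of [2,3])
  i=3: ✓ (all of [3,4])
  i=4: ✓ (all of [4,5])
  i=5: ✓ (all of [5,6])
  i=6: ✗ (fails at j=7)
  i=7: ✗ (fails at j=7)
Positions where it holds: {2, 3, 4, 5} → 4.

4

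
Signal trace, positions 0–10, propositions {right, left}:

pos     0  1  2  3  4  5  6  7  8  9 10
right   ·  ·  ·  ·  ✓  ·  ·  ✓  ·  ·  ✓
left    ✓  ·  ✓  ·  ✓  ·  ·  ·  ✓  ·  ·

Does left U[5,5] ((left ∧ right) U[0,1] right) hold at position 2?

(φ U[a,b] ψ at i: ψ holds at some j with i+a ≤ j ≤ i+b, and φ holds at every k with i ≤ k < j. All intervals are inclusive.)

Does not hold

Need some j in [7,7] with ((left ∧ right) U[0,1] right), and left at every k in [2,j-1].
  j=7: ((left ∧ right) U[0,1] right) holds, but left fails at k=3 → not this j.
No j in the window works → until fails.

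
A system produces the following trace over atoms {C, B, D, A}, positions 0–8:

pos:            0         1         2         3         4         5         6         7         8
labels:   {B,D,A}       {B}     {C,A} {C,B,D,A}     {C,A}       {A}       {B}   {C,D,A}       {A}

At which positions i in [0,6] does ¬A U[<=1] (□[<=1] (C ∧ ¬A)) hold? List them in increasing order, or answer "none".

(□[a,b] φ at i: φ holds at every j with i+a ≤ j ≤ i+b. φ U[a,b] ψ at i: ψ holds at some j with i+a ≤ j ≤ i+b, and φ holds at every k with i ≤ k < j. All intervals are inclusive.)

Evaluate at each i in [0,6]:
  i=0: ✗ (no rhs in [0,1])
  i=1: ✗ (no rhs in [1,2])
  i=2: ✗ (no rhs in [2,3])
  i=3: ✗ (no rhs in [3,4])
  i=4: ✗ (no rhs in [4,5])
  i=5: ✗ (no rhs in [5,6])
  i=6: ✗ (no rhs in [6,7])

none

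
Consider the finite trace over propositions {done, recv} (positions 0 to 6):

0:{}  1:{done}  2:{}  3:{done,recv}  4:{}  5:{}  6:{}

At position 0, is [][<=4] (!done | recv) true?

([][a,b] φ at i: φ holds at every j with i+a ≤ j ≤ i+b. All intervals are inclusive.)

Check (!done | recv) at every j in [0,4]:
  j=0: true
  j=1: false
  j=2: true
  j=3: true
  j=4: true
Fails at j=1 → formula fails.

No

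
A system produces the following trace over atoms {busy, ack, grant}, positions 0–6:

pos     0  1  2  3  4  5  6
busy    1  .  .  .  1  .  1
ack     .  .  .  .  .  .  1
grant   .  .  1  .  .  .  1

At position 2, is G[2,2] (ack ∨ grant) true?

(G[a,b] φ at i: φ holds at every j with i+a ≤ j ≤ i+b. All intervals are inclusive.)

Check (ack ∨ grant) at every j in [4,4]:
  j=4: false
Fails at j=4 → formula fails.

No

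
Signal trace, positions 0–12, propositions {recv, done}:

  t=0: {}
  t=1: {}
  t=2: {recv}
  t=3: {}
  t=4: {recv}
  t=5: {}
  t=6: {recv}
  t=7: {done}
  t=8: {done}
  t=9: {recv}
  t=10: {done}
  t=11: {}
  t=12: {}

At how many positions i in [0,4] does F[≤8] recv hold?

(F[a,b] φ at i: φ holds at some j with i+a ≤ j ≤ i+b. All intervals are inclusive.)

Evaluate at each i in [0,4]:
  i=0: ✓ (witness j=2)
  i=1: ✓ (witness j=2)
  i=2: ✓ (witness j=2)
  i=3: ✓ (witness j=4)
  i=4: ✓ (witness j=4)
Positions where it holds: {0, 1, 2, 3, 4} → 5.

5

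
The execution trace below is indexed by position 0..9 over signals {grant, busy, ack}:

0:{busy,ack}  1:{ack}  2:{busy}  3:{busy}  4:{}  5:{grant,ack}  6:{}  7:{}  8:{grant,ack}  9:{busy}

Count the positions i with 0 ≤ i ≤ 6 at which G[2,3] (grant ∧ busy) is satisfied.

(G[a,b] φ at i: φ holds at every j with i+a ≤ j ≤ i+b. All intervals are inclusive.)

0

Evaluate at each i in [0,6]:
  i=0: ✗ (fails at j=2)
  i=1: ✗ (fails at j=3)
  i=2: ✗ (fails at j=4)
  i=3: ✗ (fails at j=5)
  i=4: ✗ (fails at j=6)
  i=5: ✗ (fails at j=7)
  i=6: ✗ (fails at j=8)
Positions where it holds: {} → 0.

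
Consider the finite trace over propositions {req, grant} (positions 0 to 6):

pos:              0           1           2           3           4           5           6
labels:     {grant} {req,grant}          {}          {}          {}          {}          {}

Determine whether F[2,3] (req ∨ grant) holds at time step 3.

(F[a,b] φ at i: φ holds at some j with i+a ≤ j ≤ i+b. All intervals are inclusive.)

Check (req ∨ grant) at each j in [5,6]:
  j=5: false
  j=6: false
No position in the window satisfies it → formula fails.

Does not hold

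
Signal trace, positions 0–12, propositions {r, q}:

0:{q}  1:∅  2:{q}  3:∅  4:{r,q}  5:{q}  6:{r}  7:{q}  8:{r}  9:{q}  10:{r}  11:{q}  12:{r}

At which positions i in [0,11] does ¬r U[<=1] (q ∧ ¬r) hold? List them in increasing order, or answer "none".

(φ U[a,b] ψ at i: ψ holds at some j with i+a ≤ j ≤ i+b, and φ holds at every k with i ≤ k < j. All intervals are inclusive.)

0, 1, 2, 5, 7, 9, 11

Evaluate at each i in [0,11]:
  i=0: ✓ (rhs at j=0)
  i=1: ✓ (rhs at j=2; lhs holds on [1,1])
  i=2: ✓ (rhs at j=2)
  i=3: ✗ (no rhs in [3,4])
  i=4: ✗ (lhs fails at k=4 before rhs at j=5)
  i=5: ✓ (rhs at j=5)
  i=6: ✗ (lhs fails at k=6 before rhs at j=7)
  i=7: ✓ (rhs at j=7)
  i=8: ✗ (lhs fails at k=8 before rhs at j=9)
  i=9: ✓ (rhs at j=9)
  i=10: ✗ (lhs fails at k=10 before rhs at j=11)
  i=11: ✓ (rhs at j=11)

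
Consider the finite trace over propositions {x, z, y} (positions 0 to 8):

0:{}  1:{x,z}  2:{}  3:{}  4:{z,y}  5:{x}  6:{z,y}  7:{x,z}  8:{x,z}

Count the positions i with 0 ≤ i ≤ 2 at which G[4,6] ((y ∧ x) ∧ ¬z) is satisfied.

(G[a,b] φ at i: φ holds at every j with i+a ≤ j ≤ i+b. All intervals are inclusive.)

0

Evaluate at each i in [0,2]:
  i=0: ✗ (fails at j=4)
  i=1: ✗ (fails at j=5)
  i=2: ✗ (fails at j=6)
Positions where it holds: {} → 0.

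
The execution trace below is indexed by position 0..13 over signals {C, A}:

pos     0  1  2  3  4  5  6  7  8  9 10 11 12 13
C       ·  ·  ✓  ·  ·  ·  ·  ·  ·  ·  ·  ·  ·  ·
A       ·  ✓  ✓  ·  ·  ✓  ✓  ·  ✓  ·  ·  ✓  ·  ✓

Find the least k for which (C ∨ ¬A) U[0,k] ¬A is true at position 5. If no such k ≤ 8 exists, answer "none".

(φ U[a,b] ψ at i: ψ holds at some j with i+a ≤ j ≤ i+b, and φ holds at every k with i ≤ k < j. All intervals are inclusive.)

none

Need earliest j ≥ 5 with ¬A, and (C ∨ ¬A) at every k in [5,j-1].
  j=5: rhs fails.
  j=6: rhs fails.
  j=7: rhs holds but lhs fails at k=5.
  j=8: rhs fails.
  j=9: rhs holds but lhs fails at k=5.
  j=10: rhs holds but lhs fails at k=5.
  j=11: rhs fails.
  j=12: rhs holds but lhs fails at k=5.
  j=13: rhs fails.
No witness within the range → none.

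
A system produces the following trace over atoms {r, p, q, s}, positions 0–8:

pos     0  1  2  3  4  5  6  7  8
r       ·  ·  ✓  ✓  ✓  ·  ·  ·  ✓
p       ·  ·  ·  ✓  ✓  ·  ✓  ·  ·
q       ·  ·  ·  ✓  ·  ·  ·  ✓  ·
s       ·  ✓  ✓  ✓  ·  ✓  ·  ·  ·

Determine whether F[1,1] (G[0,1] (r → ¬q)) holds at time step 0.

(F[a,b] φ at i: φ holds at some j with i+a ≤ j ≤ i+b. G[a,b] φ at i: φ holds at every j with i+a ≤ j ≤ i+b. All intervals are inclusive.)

Check G[0,1] (r → ¬q) at each j in [1,1]:
  j=1: holds on [1,2]
Found at j=1 → formula holds.

True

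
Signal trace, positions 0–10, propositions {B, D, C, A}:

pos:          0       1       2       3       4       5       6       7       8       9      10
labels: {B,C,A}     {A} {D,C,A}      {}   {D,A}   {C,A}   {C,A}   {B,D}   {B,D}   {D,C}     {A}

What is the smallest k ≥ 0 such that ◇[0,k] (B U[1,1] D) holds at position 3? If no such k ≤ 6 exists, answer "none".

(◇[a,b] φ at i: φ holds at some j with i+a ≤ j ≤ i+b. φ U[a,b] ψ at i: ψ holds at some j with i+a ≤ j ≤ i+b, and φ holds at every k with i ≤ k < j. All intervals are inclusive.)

4

Scan j = 3,4,… for (B U[1,1] D):
  j=3: fails
  j=4: fails
  j=5: fails
  j=6: fails
  j=7: holds
First hit at j=7, so smallest k = 7-3 = 4.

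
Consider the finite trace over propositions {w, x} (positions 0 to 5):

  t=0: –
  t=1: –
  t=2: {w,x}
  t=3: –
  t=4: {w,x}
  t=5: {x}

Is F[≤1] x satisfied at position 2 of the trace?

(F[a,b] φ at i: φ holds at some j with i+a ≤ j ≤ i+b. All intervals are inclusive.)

Yes

Check x at each j in [2,3]:
  j=2: true
  j=3: false
Found at j=2 → formula holds.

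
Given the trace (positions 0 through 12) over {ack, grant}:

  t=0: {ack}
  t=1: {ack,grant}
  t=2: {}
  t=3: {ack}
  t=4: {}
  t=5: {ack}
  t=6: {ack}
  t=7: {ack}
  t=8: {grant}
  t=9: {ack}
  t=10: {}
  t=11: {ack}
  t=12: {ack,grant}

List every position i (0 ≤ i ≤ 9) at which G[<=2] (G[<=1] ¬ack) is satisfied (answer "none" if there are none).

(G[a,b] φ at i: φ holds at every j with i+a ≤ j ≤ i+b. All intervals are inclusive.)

Evaluate at each i in [0,9]:
  i=0: ✗ (fails at j=0)
  i=1: ✗ (fails at j=1)
  i=2: ✗ (fails at j=2)
  i=3: ✗ (fails at j=3)
  i=4: ✗ (fails at j=4)
  i=5: ✗ (fails at j=5)
  i=6: ✗ (fails at j=6)
  i=7: ✗ (fails at j=7)
  i=8: ✗ (fails at j=8)
  i=9: ✗ (fails at j=9)

none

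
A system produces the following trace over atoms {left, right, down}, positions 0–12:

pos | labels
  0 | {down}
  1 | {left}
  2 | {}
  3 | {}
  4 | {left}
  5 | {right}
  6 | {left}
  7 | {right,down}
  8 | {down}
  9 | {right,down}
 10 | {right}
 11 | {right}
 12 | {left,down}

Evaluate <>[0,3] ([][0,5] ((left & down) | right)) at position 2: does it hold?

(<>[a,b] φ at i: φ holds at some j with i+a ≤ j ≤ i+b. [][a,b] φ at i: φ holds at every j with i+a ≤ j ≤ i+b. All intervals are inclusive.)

Check [][0,5] ((left & down) | right) at each j in [2,5]:
  j=2: fails at 2
  j=3: fails at 3
  j=4: fails at 4
  j=5: fails at 6
No position in the window satisfies it → formula fails.

Does not hold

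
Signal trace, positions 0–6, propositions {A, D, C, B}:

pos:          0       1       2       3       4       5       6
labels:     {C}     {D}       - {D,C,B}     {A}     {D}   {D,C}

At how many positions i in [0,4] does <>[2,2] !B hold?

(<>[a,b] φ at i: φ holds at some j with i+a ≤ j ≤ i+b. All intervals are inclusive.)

Evaluate at each i in [0,4]:
  i=0: ✓ (witness j=2)
  i=1: ✗ (none in [3,3])
  i=2: ✓ (witness j=4)
  i=3: ✓ (witness j=5)
  i=4: ✓ (witness j=6)
Positions where it holds: {0, 2, 3, 4} → 4.

4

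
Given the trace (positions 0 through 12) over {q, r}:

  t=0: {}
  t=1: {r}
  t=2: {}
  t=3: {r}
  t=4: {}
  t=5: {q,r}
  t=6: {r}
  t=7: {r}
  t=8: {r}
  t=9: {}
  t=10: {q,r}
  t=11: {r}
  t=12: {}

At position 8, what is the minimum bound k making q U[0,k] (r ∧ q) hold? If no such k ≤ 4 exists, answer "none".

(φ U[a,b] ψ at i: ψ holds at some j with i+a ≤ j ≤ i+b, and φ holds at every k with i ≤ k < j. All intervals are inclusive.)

none

Need earliest j ≥ 8 with (r ∧ q), and q at every k in [8,j-1].
  j=8: rhs fails.
  j=9: rhs fails.
  j=10: rhs holds but lhs fails at k=8.
  j=11: rhs fails.
  j=12: rhs fails.
No witness within the range → none.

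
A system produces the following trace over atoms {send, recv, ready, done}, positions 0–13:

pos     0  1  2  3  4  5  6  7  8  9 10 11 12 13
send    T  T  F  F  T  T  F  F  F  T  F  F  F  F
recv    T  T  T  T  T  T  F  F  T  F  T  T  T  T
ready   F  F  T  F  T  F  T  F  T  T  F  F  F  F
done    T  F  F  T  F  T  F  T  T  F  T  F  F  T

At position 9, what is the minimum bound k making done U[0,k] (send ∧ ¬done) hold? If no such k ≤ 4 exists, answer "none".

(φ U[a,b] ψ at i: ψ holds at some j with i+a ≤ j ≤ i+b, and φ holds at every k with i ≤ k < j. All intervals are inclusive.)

Need earliest j ≥ 9 with (send ∧ ¬done), and done at every k in [9,j-1].
  j=9: rhs holds (empty prefix). k = 0.

0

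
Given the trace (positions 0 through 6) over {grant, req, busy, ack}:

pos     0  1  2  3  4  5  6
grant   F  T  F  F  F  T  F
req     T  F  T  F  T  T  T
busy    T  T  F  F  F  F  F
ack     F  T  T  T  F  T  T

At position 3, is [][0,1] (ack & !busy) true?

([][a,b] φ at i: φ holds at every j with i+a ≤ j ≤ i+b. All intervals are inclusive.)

No

Check (ack & !busy) at every j in [3,4]:
  j=3: true
  j=4: false
Fails at j=4 → formula fails.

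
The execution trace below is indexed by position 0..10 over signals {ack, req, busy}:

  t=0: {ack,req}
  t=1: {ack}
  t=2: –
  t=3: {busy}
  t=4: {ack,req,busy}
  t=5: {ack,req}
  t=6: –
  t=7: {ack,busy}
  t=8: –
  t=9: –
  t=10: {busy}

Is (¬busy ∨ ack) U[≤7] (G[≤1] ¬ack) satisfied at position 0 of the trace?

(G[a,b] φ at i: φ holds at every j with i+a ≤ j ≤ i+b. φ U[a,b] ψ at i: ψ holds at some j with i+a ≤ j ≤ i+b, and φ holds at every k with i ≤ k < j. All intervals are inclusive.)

Need some j in [0,7] with G[≤1] ¬ack, and (¬busy ∨ ack) at every k in [0,j-1].
  j=0: G[≤1] ¬ack — fails at 0.
  j=1: G[≤1] ¬ack — fails at 1.
  j=2: G[≤1] ¬ack holds; (¬busy ∨ ack) holds at every k in [0,1] → satisfied.

True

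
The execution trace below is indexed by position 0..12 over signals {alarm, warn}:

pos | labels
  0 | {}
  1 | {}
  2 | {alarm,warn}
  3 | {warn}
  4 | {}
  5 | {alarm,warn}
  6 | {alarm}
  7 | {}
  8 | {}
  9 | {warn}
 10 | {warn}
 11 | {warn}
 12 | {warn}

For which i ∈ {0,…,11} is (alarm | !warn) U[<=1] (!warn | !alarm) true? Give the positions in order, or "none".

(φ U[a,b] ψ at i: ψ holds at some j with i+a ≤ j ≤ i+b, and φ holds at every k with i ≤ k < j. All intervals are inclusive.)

0, 1, 2, 3, 4, 5, 6, 7, 8, 9, 10, 11

Evaluate at each i in [0,11]:
  i=0: ✓ (rhs at j=0)
  i=1: ✓ (rhs at j=1)
  i=2: ✓ (rhs at j=3; lhs holds on [2,2])
  i=3: ✓ (rhs at j=3)
  i=4: ✓ (rhs at j=4)
  i=5: ✓ (rhs at j=6; lhs holds on [5,5])
  i=6: ✓ (rhs at j=6)
  i=7: ✓ (rhs at j=7)
  i=8: ✓ (rhs at j=8)
  i=9: ✓ (rhs at j=9)
  i=10: ✓ (rhs at j=10)
  i=11: ✓ (rhs at j=11)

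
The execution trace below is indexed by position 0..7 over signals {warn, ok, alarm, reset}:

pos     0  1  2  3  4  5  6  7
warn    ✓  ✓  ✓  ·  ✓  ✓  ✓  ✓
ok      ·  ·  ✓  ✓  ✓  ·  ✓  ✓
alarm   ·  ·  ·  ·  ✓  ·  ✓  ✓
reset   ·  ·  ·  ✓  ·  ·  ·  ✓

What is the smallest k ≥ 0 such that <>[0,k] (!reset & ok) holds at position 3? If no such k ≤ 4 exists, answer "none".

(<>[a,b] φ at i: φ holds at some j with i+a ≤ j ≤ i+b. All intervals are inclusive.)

Scan j = 3,4,… for (!reset & ok):
  j=3: fails
  j=4: holds
First hit at j=4, so smallest k = 4-3 = 1.

1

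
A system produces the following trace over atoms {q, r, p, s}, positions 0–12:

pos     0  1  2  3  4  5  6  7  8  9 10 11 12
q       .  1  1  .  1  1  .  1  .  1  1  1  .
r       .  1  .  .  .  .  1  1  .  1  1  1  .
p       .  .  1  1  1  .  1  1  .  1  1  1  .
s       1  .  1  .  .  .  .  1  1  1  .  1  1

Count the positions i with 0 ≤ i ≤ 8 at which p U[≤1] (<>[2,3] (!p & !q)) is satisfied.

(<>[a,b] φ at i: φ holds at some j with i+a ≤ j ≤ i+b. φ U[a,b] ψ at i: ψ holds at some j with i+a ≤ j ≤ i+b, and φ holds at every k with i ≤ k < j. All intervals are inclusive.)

Evaluate at each i in [0,8]:
  i=0: ✗ (no rhs in [0,1])
  i=1: ✗ (no rhs in [1,2])
  i=2: ✗ (no rhs in [2,3])
  i=3: ✗ (no rhs in [3,4])
  i=4: ✓ (rhs at j=5; lhs holds on [4,4])
  i=5: ✓ (rhs at j=5)
  i=6: ✓ (rhs at j=6)
  i=7: ✗ (no rhs in [7,8])
  i=8: ✗ (lhs fails at k=8 before rhs at j=9)
Positions where it holds: {4, 5, 6} → 3.

3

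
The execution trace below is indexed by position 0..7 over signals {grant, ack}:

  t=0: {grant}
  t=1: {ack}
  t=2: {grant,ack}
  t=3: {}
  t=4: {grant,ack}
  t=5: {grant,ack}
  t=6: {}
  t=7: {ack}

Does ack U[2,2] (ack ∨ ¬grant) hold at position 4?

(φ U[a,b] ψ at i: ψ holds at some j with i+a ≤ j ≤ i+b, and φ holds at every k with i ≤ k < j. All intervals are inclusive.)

Need some j in [6,6] with (ack ∨ ¬grant), and ack at every k in [4,j-1].
  j=6: (ack ∨ ¬grant) holds; ack holds at every k in [4,5] → satisfied.

Yes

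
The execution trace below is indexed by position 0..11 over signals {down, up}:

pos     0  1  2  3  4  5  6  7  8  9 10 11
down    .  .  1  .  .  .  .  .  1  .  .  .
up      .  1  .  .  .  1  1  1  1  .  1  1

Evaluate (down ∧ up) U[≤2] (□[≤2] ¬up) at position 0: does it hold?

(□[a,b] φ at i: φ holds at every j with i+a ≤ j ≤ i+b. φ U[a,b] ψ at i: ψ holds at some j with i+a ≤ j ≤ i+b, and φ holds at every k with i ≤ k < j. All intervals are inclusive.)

False

Need some j in [0,2] with □[≤2] ¬up, and (down ∧ up) at every k in [0,j-1].
  j=0: □[≤2] ¬up — fails at 1.
  j=1: □[≤2] ¬up — fails at 1.
  j=2: □[≤2] ¬up holds, but (down ∧ up) fails at k=0 → not this j.
No j in the window works → until fails.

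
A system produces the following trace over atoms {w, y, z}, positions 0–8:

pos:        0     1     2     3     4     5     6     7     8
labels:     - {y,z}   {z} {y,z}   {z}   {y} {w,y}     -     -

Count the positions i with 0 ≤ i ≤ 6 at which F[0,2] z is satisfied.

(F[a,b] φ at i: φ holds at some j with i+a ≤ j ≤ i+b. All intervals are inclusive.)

Evaluate at each i in [0,6]:
  i=0: ✓ (witness j=1)
  i=1: ✓ (witness j=1)
  i=2: ✓ (witness j=2)
  i=3: ✓ (witness j=3)
  i=4: ✓ (witness j=4)
  i=5: ✗ (none in [5,7])
  i=6: ✗ (none in [6,8])
Positions where it holds: {0, 1, 2, 3, 4} → 5.

5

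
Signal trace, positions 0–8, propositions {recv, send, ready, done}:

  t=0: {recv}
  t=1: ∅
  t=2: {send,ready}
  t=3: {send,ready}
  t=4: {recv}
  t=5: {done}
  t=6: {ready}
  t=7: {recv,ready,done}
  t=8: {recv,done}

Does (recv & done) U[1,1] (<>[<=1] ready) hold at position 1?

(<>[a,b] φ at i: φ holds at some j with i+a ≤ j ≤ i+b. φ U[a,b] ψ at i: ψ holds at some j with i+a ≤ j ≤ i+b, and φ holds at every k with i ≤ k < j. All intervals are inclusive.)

No

Need some j in [2,2] with <>[<=1] ready, and (recv & done) at every k in [1,j-1].
  j=2: <>[<=1] ready holds, but (recv & done) fails at k=1 → not this j.
No j in the window works → until fails.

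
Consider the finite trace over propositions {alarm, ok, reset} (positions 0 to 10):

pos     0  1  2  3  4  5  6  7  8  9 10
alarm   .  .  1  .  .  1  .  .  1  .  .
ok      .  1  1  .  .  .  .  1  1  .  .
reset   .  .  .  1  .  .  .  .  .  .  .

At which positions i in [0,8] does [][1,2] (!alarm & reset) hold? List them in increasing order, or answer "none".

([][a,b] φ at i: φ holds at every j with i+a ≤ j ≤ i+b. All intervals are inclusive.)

Evaluate at each i in [0,8]:
  i=0: ✗ (fails at j=1)
  i=1: ✗ (fails at j=2)
  i=2: ✗ (fails at j=4)
  i=3: ✗ (fails at j=4)
  i=4: ✗ (fails at j=5)
  i=5: ✗ (fails at j=6)
  i=6: ✗ (fails at j=7)
  i=7: ✗ (fails at j=8)
  i=8: ✗ (fails at j=9)

none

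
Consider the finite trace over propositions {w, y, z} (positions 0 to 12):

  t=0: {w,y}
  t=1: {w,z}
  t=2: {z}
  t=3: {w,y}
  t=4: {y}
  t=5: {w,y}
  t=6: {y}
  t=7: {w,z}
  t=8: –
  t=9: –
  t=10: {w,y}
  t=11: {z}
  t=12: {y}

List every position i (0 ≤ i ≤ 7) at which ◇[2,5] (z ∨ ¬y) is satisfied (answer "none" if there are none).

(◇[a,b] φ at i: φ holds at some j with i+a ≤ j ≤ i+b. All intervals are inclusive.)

0, 2, 3, 4, 5, 6, 7

Evaluate at each i in [0,7]:
  i=0: ✓ (witness j=2)
  i=1: ✗ (none in [3,6])
  i=2: ✓ (witness j=7)
  i=3: ✓ (witness j=7)
  i=4: ✓ (witness j=7)
  i=5: ✓ (witness j=7)
  i=6: ✓ (witness j=8)
  i=7: ✓ (witness j=9)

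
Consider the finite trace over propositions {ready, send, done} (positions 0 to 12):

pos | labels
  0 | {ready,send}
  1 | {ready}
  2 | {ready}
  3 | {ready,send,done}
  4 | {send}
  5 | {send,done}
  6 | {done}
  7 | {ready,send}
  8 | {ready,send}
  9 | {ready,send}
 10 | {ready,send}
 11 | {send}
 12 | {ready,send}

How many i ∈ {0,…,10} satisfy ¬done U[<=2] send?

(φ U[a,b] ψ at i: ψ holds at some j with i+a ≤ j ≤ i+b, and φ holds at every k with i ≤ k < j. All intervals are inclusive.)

Evaluate at each i in [0,10]:
  i=0: ✓ (rhs at j=0)
  i=1: ✓ (rhs at j=3; lhs holds on [1,2])
  i=2: ✓ (rhs at j=3; lhs holds on [2,2])
  i=3: ✓ (rhs at j=3)
  i=4: ✓ (rhs at j=4)
  i=5: ✓ (rhs at j=5)
  i=6: ✗ (lhs fails at k=6 before rhs at j=7)
  i=7: ✓ (rhs at j=7)
  i=8: ✓ (rhs at j=8)
  i=9: ✓ (rhs at j=9)
  i=10: ✓ (rhs at j=10)
Positions where it holds: {0, 1, 2, 3, 4, 5, 7, 8, 9, 10} → 10.

10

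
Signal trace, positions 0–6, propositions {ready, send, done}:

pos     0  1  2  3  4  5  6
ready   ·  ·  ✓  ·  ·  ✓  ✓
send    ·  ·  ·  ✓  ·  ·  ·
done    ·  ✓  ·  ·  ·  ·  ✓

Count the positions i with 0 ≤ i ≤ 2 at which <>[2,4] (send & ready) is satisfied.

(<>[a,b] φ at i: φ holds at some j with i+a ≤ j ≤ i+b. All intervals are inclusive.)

0

Evaluate at each i in [0,2]:
  i=0: ✗ (none in [2,4])
  i=1: ✗ (none in [3,5])
  i=2: ✗ (none in [4,6])
Positions where it holds: {} → 0.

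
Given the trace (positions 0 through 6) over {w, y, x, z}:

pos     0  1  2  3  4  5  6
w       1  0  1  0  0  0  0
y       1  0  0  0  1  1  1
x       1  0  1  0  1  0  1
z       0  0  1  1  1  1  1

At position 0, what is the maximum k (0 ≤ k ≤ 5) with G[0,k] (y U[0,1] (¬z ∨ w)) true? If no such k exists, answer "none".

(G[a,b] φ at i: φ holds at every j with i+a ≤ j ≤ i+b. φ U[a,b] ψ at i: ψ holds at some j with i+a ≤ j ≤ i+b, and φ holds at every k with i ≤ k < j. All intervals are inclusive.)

(y U[0,1] (¬z ∨ w)) must hold from j=0 onward; find where it first fails.
  j=0: holds
  j=1: holds
  j=2: holds
  j=3: fails
Holds on [0,2], so largest k = 2.

2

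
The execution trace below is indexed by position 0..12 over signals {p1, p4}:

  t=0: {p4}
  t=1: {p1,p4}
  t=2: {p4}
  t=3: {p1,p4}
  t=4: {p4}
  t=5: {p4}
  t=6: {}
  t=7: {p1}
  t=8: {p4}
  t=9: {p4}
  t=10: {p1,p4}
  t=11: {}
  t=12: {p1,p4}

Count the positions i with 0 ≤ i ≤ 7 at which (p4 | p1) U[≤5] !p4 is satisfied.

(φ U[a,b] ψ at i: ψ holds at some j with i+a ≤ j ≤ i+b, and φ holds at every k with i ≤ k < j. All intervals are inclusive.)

Evaluate at each i in [0,7]:
  i=0: ✗ (no rhs in [0,5])
  i=1: ✓ (rhs at j=6; lhs holds on [1,5])
  i=2: ✓ (rhs at j=6; lhs holds on [2,5])
  i=3: ✓ (rhs at j=6; lhs holds on [3,5])
  i=4: ✓ (rhs at j=6; lhs holds on [4,5])
  i=5: ✓ (rhs at j=6; lhs holds on [5,5])
  i=6: ✓ (rhs at j=6)
  i=7: ✓ (rhs at j=7)
Positions where it holds: {1, 2, 3, 4, 5, 6, 7} → 7.

7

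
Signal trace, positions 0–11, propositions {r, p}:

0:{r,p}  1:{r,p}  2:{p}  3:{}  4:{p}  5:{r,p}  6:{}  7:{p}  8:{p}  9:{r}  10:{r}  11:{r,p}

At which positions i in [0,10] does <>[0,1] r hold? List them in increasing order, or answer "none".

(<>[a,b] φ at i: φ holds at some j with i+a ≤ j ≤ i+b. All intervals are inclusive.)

Evaluate at each i in [0,10]:
  i=0: ✓ (witness j=0)
  i=1: ✓ (witness j=1)
  i=2: ✗ (none in [2,3])
  i=3: ✗ (none in [3,4])
  i=4: ✓ (witness j=5)
  i=5: ✓ (witness j=5)
  i=6: ✗ (none in [6,7])
  i=7: ✗ (none in [7,8])
  i=8: ✓ (witness j=9)
  i=9: ✓ (witness j=9)
  i=10: ✓ (witness j=10)

0, 1, 4, 5, 8, 9, 10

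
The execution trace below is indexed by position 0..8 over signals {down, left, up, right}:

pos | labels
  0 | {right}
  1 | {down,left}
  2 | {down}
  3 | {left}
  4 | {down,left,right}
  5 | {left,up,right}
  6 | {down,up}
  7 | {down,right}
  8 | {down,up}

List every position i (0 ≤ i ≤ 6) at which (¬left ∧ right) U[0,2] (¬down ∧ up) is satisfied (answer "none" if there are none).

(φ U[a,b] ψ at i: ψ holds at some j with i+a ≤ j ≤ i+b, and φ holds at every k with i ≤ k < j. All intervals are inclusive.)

5

Evaluate at each i in [0,6]:
  i=0: ✗ (no rhs in [0,2])
  i=1: ✗ (no rhs in [1,3])
  i=2: ✗ (no rhs in [2,4])
  i=3: ✗ (lhs fails at k=3 before rhs at j=5)
  i=4: ✗ (lhs fails at k=4 before rhs at j=5)
  i=5: ✓ (rhs at j=5)
  i=6: ✗ (no rhs in [6,8])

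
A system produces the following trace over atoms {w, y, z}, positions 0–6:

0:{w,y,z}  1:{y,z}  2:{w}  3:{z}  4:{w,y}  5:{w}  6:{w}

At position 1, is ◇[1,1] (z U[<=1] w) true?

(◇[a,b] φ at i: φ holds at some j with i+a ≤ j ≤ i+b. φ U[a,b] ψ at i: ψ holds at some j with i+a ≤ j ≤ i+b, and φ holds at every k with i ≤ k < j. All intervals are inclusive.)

Yes

Check (z U[<=1] w) at each j in [2,2]:
  j=2: holds
Found at j=2 → formula holds.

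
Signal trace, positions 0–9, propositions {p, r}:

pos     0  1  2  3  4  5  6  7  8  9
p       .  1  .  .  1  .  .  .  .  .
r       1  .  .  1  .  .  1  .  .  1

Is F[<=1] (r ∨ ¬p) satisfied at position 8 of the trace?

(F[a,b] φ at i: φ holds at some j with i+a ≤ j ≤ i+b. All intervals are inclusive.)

Check (r ∨ ¬p) at each j in [8,9]:
  j=8: true
  j=9: true
Found at j=8 → formula holds.

Holds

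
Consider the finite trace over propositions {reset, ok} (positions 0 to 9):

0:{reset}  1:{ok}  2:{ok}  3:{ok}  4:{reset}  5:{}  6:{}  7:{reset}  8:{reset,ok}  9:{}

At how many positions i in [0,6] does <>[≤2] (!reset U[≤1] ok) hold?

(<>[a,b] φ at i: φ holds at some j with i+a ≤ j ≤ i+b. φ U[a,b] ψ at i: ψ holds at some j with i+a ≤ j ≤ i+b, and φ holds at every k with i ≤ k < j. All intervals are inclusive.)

Evaluate at each i in [0,6]:
  i=0: ✓ (witness j=1)
  i=1: ✓ (witness j=1)
  i=2: ✓ (witness j=2)
  i=3: ✓ (witness j=3)
  i=4: ✗ (none in [4,6])
  i=5: ✗ (none in [5,7])
  i=6: ✓ (witness j=8)
Positions where it holds: {0, 1, 2, 3, 6} → 5.

5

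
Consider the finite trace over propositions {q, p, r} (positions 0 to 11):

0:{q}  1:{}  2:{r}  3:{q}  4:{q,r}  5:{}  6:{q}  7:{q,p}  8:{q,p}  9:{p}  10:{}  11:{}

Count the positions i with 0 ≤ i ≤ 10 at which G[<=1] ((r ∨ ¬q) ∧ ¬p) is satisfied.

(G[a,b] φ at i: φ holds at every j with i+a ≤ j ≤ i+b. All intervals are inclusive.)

Evaluate at each i in [0,10]:
  i=0: ✗ (fails at j=0)
  i=1: ✓ (all of [1,2])
  i=2: ✗ (fails at j=3)
  i=3: ✗ (fails at j=3)
  i=4: ✓ (all of [4,5])
  i=5: ✗ (fails at j=6)
  i=6: ✗ (fails at j=6)
  i=7: ✗ (fails at j=7)
  i=8: ✗ (fails at j=8)
  i=9: ✗ (fails at j=9)
  i=10: ✓ (all of [10,11])
Positions where it holds: {1, 4, 10} → 3.

3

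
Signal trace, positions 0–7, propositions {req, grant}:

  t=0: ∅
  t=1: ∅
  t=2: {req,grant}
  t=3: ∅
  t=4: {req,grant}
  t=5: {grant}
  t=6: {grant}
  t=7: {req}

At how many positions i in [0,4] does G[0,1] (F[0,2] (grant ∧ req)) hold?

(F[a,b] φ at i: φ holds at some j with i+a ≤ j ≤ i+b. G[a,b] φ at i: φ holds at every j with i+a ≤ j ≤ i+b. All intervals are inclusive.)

4

Evaluate at each i in [0,4]:
  i=0: ✓ (all of [0,1])
  i=1: ✓ (all of [1,2])
  i=2: ✓ (all of [2,3])
  i=3: ✓ (all of [3,4])
  i=4: ✗ (fails at j=5)
Positions where it holds: {0, 1, 2, 3} → 4.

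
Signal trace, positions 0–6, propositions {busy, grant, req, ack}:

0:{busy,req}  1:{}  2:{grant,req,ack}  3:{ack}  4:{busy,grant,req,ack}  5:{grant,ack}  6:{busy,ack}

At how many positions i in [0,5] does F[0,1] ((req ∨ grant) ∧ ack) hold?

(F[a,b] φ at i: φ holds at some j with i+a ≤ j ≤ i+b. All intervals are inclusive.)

5

Evaluate at each i in [0,5]:
  i=0: ✗ (none in [0,1])
  i=1: ✓ (witness j=2)
  i=2: ✓ (witness j=2)
  i=3: ✓ (witness j=4)
  i=4: ✓ (witness j=4)
  i=5: ✓ (witness j=5)
Positions where it holds: {1, 2, 3, 4, 5} → 5.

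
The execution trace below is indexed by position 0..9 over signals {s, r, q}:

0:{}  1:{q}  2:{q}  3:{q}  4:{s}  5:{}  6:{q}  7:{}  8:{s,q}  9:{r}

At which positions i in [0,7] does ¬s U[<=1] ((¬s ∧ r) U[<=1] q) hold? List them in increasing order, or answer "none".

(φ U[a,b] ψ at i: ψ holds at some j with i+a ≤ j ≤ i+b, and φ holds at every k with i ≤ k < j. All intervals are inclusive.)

0, 1, 2, 3, 5, 6, 7

Evaluate at each i in [0,7]:
  i=0: ✓ (rhs at j=1; lhs holds on [0,0])
  i=1: ✓ (rhs at j=1)
  i=2: ✓ (rhs at j=2)
  i=3: ✓ (rhs at j=3)
  i=4: ✗ (no rhs in [4,5])
  i=5: ✓ (rhs at j=6; lhs holds on [5,5])
  i=6: ✓ (rhs at j=6)
  i=7: ✓ (rhs at j=8; lhs holds on [7,7])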